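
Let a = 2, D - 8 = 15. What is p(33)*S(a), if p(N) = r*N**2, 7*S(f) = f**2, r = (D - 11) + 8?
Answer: 87120/7 ≈ 12446.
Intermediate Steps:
D = 23 (D = 8 + 15 = 23)
r = 20 (r = (23 - 11) + 8 = 12 + 8 = 20)
S(f) = f**2/7
p(N) = 20*N**2
p(33)*S(a) = (20*33**2)*((1/7)*2**2) = (20*1089)*((1/7)*4) = 21780*(4/7) = 87120/7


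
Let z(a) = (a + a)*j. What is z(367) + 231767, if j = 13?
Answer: 241309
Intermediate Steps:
z(a) = 26*a (z(a) = (a + a)*13 = (2*a)*13 = 26*a)
z(367) + 231767 = 26*367 + 231767 = 9542 + 231767 = 241309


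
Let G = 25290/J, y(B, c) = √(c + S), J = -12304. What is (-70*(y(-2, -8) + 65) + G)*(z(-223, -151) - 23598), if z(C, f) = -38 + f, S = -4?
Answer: 666136975815/6152 + 3330180*I*√3 ≈ 1.0828e+8 + 5.768e+6*I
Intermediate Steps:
y(B, c) = √(-4 + c) (y(B, c) = √(c - 4) = √(-4 + c))
G = -12645/6152 (G = 25290/(-12304) = 25290*(-1/12304) = -12645/6152 ≈ -2.0554)
(-70*(y(-2, -8) + 65) + G)*(z(-223, -151) - 23598) = (-70*(√(-4 - 8) + 65) - 12645/6152)*((-38 - 151) - 23598) = (-70*(√(-12) + 65) - 12645/6152)*(-189 - 23598) = (-70*(2*I*√3 + 65) - 12645/6152)*(-23787) = (-70*(65 + 2*I*√3) - 12645/6152)*(-23787) = ((-4550 - 140*I*√3) - 12645/6152)*(-23787) = (-28004245/6152 - 140*I*√3)*(-23787) = 666136975815/6152 + 3330180*I*√3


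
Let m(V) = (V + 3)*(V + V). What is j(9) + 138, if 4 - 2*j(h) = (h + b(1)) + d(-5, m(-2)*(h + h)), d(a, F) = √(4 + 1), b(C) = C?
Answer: 135 - √5/2 ≈ 133.88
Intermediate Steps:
m(V) = 2*V*(3 + V) (m(V) = (3 + V)*(2*V) = 2*V*(3 + V))
d(a, F) = √5
j(h) = 3/2 - h/2 - √5/2 (j(h) = 2 - ((h + 1) + √5)/2 = 2 - ((1 + h) + √5)/2 = 2 - (1 + h + √5)/2 = 2 + (-½ - h/2 - √5/2) = 3/2 - h/2 - √5/2)
j(9) + 138 = (3/2 - ½*9 - √5/2) + 138 = (3/2 - 9/2 - √5/2) + 138 = (-3 - √5/2) + 138 = 135 - √5/2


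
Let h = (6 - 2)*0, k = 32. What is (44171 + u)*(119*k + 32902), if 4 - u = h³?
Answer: 1621664250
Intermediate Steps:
h = 0 (h = 4*0 = 0)
u = 4 (u = 4 - 1*0³ = 4 - 1*0 = 4 + 0 = 4)
(44171 + u)*(119*k + 32902) = (44171 + 4)*(119*32 + 32902) = 44175*(3808 + 32902) = 44175*36710 = 1621664250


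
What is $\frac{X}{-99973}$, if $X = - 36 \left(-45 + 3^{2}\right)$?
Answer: $- \frac{1296}{99973} \approx -0.012964$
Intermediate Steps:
$X = 1296$ ($X = - 36 \left(-45 + 9\right) = \left(-36\right) \left(-36\right) = 1296$)
$\frac{X}{-99973} = \frac{1296}{-99973} = 1296 \left(- \frac{1}{99973}\right) = - \frac{1296}{99973}$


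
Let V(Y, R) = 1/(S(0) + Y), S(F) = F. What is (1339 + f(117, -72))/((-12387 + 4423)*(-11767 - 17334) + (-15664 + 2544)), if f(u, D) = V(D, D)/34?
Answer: 3277871/567317253312 ≈ 5.7778e-6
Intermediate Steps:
V(Y, R) = 1/Y (V(Y, R) = 1/(0 + Y) = 1/Y)
f(u, D) = 1/(34*D) (f(u, D) = 1/(D*34) = (1/34)/D = 1/(34*D))
(1339 + f(117, -72))/((-12387 + 4423)*(-11767 - 17334) + (-15664 + 2544)) = (1339 + (1/34)/(-72))/((-12387 + 4423)*(-11767 - 17334) + (-15664 + 2544)) = (1339 + (1/34)*(-1/72))/(-7964*(-29101) - 13120) = (1339 - 1/2448)/(231760364 - 13120) = (3277871/2448)/231747244 = (3277871/2448)*(1/231747244) = 3277871/567317253312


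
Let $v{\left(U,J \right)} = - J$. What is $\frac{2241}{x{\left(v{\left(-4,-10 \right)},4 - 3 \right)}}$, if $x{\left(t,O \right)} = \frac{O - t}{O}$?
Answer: $-249$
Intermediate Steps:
$x{\left(t,O \right)} = \frac{O - t}{O}$
$\frac{2241}{x{\left(v{\left(-4,-10 \right)},4 - 3 \right)}} = \frac{2241}{\frac{1}{4 - 3} \left(\left(4 - 3\right) - \left(-1\right) \left(-10\right)\right)} = \frac{2241}{\frac{1}{4 - 3} \left(\left(4 - 3\right) - 10\right)} = \frac{2241}{1^{-1} \left(1 - 10\right)} = \frac{2241}{1 \left(-9\right)} = \frac{2241}{-9} = 2241 \left(- \frac{1}{9}\right) = -249$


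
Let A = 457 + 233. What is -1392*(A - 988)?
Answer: 414816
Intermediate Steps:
A = 690
-1392*(A - 988) = -1392*(690 - 988) = -1392*(-298) = 414816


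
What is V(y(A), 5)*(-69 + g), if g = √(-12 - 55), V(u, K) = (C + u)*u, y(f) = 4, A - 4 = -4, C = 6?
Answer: -2760 + 40*I*√67 ≈ -2760.0 + 327.41*I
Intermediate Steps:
A = 0 (A = 4 - 4 = 0)
V(u, K) = u*(6 + u) (V(u, K) = (6 + u)*u = u*(6 + u))
g = I*√67 (g = √(-67) = I*√67 ≈ 8.1853*I)
V(y(A), 5)*(-69 + g) = (4*(6 + 4))*(-69 + I*√67) = (4*10)*(-69 + I*√67) = 40*(-69 + I*√67) = -2760 + 40*I*√67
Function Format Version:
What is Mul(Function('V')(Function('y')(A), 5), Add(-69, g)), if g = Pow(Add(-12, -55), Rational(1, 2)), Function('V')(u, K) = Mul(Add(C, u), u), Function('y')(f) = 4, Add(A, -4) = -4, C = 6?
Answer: Add(-2760, Mul(40, I, Pow(67, Rational(1, 2)))) ≈ Add(-2760.0, Mul(327.41, I))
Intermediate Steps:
A = 0 (A = Add(4, -4) = 0)
Function('V')(u, K) = Mul(u, Add(6, u)) (Function('V')(u, K) = Mul(Add(6, u), u) = Mul(u, Add(6, u)))
g = Mul(I, Pow(67, Rational(1, 2))) (g = Pow(-67, Rational(1, 2)) = Mul(I, Pow(67, Rational(1, 2))) ≈ Mul(8.1853, I))
Mul(Function('V')(Function('y')(A), 5), Add(-69, g)) = Mul(Mul(4, Add(6, 4)), Add(-69, Mul(I, Pow(67, Rational(1, 2))))) = Mul(Mul(4, 10), Add(-69, Mul(I, Pow(67, Rational(1, 2))))) = Mul(40, Add(-69, Mul(I, Pow(67, Rational(1, 2))))) = Add(-2760, Mul(40, I, Pow(67, Rational(1, 2))))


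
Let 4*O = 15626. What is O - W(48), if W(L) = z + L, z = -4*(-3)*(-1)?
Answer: 7741/2 ≈ 3870.5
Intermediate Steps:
O = 7813/2 (O = (¼)*15626 = 7813/2 ≈ 3906.5)
z = -12 (z = 12*(-1) = -12)
W(L) = -12 + L
O - W(48) = 7813/2 - (-12 + 48) = 7813/2 - 1*36 = 7813/2 - 36 = 7741/2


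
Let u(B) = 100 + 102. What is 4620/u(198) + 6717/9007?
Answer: 21484587/909707 ≈ 23.617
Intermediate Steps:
u(B) = 202
4620/u(198) + 6717/9007 = 4620/202 + 6717/9007 = 4620*(1/202) + 6717*(1/9007) = 2310/101 + 6717/9007 = 21484587/909707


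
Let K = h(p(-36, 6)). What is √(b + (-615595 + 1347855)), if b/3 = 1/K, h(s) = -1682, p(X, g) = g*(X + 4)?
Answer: √2463322634/58 ≈ 855.72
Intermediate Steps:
p(X, g) = g*(4 + X)
K = -1682
b = -3/1682 (b = 3/(-1682) = 3*(-1/1682) = -3/1682 ≈ -0.0017836)
√(b + (-615595 + 1347855)) = √(-3/1682 + (-615595 + 1347855)) = √(-3/1682 + 732260) = √(1231661317/1682) = √2463322634/58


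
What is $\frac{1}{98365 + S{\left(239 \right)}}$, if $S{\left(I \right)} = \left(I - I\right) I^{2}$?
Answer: $\frac{1}{98365} \approx 1.0166 \cdot 10^{-5}$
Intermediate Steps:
$S{\left(I \right)} = 0$ ($S{\left(I \right)} = 0 I^{2} = 0$)
$\frac{1}{98365 + S{\left(239 \right)}} = \frac{1}{98365 + 0} = \frac{1}{98365}$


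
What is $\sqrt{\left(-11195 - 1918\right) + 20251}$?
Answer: $\sqrt{7138} \approx 84.487$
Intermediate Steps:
$\sqrt{\left(-11195 - 1918\right) + 20251} = \sqrt{-13113 + 20251} = \sqrt{7138}$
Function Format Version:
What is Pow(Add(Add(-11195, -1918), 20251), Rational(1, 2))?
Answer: Pow(7138, Rational(1, 2)) ≈ 84.487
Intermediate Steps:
Pow(Add(Add(-11195, -1918), 20251), Rational(1, 2)) = Pow(Add(-13113, 20251), Rational(1, 2)) = Pow(7138, Rational(1, 2))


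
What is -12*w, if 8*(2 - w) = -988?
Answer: -1506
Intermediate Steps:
w = 251/2 (w = 2 - ⅛*(-988) = 2 + 247/2 = 251/2 ≈ 125.50)
-12*w = -12*251/2 = -1506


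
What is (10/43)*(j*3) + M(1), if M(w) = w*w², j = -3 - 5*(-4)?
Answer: 553/43 ≈ 12.860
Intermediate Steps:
j = 17 (j = -3 + 20 = 17)
M(w) = w³
(10/43)*(j*3) + M(1) = (10/43)*(17*3) + 1³ = (10*(1/43))*51 + 1 = (10/43)*51 + 1 = 510/43 + 1 = 553/43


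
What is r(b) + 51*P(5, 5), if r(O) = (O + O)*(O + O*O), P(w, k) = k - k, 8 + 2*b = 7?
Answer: ¼ ≈ 0.25000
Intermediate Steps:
b = -½ (b = -4 + (½)*7 = -4 + 7/2 = -½ ≈ -0.50000)
P(w, k) = 0
r(O) = 2*O*(O + O²) (r(O) = (2*O)*(O + O²) = 2*O*(O + O²))
r(b) + 51*P(5, 5) = 2*(-½)²*(1 - ½) + 51*0 = 2*(¼)*(½) + 0 = ¼ + 0 = ¼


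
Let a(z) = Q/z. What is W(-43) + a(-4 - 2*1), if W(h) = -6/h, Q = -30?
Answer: 221/43 ≈ 5.1395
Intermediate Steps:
a(z) = -30/z
W(-43) + a(-4 - 2*1) = -6/(-43) - 30/(-4 - 2*1) = -6*(-1/43) - 30/(-4 - 2) = 6/43 - 30/(-6) = 6/43 - 30*(-⅙) = 6/43 + 5 = 221/43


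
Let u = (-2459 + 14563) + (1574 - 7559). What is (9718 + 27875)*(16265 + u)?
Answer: 841481712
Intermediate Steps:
u = 6119 (u = 12104 - 5985 = 6119)
(9718 + 27875)*(16265 + u) = (9718 + 27875)*(16265 + 6119) = 37593*22384 = 841481712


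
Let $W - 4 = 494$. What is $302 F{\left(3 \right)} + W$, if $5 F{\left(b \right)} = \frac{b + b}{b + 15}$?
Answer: $\frac{7772}{15} \approx 518.13$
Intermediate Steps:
$W = 498$ ($W = 4 + 494 = 498$)
$F{\left(b \right)} = \frac{2 b}{5 \left(15 + b\right)}$ ($F{\left(b \right)} = \frac{\left(b + b\right) \frac{1}{b + 15}}{5} = \frac{2 b \frac{1}{15 + b}}{5} = \frac{2 b}{5 \left(15 + b\right)}$)
$302 F{\left(3 \right)} + W = 302 \cdot \frac{2}{5} \cdot 3 \frac{1}{15 + 3} + 498 = 302 \cdot \frac{2}{5} \cdot 3 \cdot \frac{1}{18} + 498 = 302 \cdot \frac{1}{15} + 498 = \frac{302}{15} + 498 = \frac{7772}{15}$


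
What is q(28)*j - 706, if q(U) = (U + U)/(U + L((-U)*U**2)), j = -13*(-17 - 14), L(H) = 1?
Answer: 2094/29 ≈ 72.207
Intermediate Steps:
j = 403 (j = -13*(-31) = 403)
q(U) = 2*U/(1 + U) (q(U) = (U + U)/(U + 1) = (2*U)/(1 + U) = 2*U/(1 + U))
q(28)*j - 706 = (2*28/(1 + 28))*403 - 706 = (2*28/29)*403 - 706 = (2*28*(1/29))*403 - 706 = (56/29)*403 - 706 = 22568/29 - 706 = 2094/29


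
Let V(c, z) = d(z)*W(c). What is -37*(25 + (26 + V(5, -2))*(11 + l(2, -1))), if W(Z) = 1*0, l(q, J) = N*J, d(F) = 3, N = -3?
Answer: -14393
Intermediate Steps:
l(q, J) = -3*J
W(Z) = 0
V(c, z) = 0 (V(c, z) = 3*0 = 0)
-37*(25 + (26 + V(5, -2))*(11 + l(2, -1))) = -37*(25 + (26 + 0)*(11 - 3*(-1))) = -37*(25 + 26*(11 + 3)) = -37*(25 + 26*14) = -37*(25 + 364) = -37*389 = -14393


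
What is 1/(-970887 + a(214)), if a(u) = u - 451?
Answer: -1/971124 ≈ -1.0297e-6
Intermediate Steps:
a(u) = -451 + u
1/(-970887 + a(214)) = 1/(-970887 + (-451 + 214)) = 1/(-970887 - 237) = 1/(-971124) = -1/971124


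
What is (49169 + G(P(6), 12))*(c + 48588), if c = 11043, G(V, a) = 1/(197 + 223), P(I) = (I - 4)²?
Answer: 410479549337/140 ≈ 2.9320e+9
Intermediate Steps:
P(I) = (-4 + I)²
G(V, a) = 1/420
(49169 + G(P(6), 12))*(c + 48588) = (49169 + 1/420)*(11043 + 48588) = (20650981/420)*59631 = 410479549337/140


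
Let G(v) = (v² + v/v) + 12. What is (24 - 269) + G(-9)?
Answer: -151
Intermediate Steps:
G(v) = 13 + v² (G(v) = (v² + 1) + 12 = (1 + v²) + 12 = 13 + v²)
(24 - 269) + G(-9) = (24 - 269) + (13 + (-9)²) = -245 + (13 + 81) = -245 + 94 = -151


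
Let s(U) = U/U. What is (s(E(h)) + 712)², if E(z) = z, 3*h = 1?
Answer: 508369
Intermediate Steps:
h = ⅓ (h = (⅓)*1 = ⅓ ≈ 0.33333)
s(U) = 1
(s(E(h)) + 712)² = (1 + 712)² = 713² = 508369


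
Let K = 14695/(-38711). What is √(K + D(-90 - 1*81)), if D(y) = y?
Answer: 2*I*√64204864559/38711 ≈ 13.091*I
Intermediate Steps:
K = -14695/38711 (K = 14695*(-1/38711) = -14695/38711 ≈ -0.37961)
√(K + D(-90 - 1*81)) = √(-14695/38711 + (-90 - 1*81)) = √(-14695/38711 + (-90 - 81)) = √(-14695/38711 - 171) = √(-6634276/38711) = 2*I*√64204864559/38711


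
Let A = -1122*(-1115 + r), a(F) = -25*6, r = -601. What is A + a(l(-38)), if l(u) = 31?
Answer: 1925202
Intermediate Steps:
a(F) = -150
A = 1925352 (A = -1122*(-1115 - 601) = -1122*(-1716) = 1925352)
A + a(l(-38)) = 1925352 - 150 = 1925202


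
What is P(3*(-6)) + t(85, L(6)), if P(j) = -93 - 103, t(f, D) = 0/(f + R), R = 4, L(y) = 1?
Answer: -196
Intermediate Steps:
t(f, D) = 0 (t(f, D) = 0/(f + 4) = 0/(4 + f) = 0)
P(j) = -196
P(3*(-6)) + t(85, L(6)) = -196 + 0 = -196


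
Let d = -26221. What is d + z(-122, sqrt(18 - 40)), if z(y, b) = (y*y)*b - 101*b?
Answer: -26221 + 14783*I*sqrt(22) ≈ -26221.0 + 69338.0*I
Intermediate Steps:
z(y, b) = -101*b + b*y**2 (z(y, b) = y**2*b - 101*b = b*y**2 - 101*b = -101*b + b*y**2)
d + z(-122, sqrt(18 - 40)) = -26221 + sqrt(18 - 40)*(-101 + (-122)**2) = -26221 + sqrt(-22)*(-101 + 14884) = -26221 + (I*sqrt(22))*14783 = -26221 + 14783*I*sqrt(22)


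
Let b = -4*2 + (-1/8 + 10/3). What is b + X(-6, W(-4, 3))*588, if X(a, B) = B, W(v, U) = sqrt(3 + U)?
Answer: -115/24 + 588*sqrt(6) ≈ 1435.5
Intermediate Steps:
b = -115/24 (b = -8 + (-1*1/8 + 10*(1/3)) = -8 + (-1/8 + 10/3) = -8 + 77/24 = -115/24 ≈ -4.7917)
b + X(-6, W(-4, 3))*588 = -115/24 + sqrt(3 + 3)*588 = -115/24 + sqrt(6)*588 = -115/24 + 588*sqrt(6)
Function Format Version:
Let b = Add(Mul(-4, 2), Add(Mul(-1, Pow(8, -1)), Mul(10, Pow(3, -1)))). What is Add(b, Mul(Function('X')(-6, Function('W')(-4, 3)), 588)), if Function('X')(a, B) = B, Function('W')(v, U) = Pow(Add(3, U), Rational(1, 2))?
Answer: Add(Rational(-115, 24), Mul(588, Pow(6, Rational(1, 2)))) ≈ 1435.5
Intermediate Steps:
b = Rational(-115, 24) (b = Add(-8, Add(Mul(-1, Rational(1, 8)), Mul(10, Rational(1, 3)))) = Add(-8, Add(Rational(-1, 8), Rational(10, 3))) = Add(-8, Rational(77, 24)) = Rational(-115, 24) ≈ -4.7917)
Add(b, Mul(Function('X')(-6, Function('W')(-4, 3)), 588)) = Add(Rational(-115, 24), Mul(Pow(Add(3, 3), Rational(1, 2)), 588)) = Add(Rational(-115, 24), Mul(Pow(6, Rational(1, 2)), 588)) = Add(Rational(-115, 24), Mul(588, Pow(6, Rational(1, 2))))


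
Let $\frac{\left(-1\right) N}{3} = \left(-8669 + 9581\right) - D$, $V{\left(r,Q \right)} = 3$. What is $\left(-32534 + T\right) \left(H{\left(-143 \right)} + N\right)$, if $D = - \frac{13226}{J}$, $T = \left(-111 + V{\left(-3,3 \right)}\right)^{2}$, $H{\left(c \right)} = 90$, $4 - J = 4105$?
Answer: $\frac{75212474720}{1367} \approx 5.502 \cdot 10^{7}$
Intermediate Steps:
$J = -4101$ ($J = 4 - 4105 = -4101$)
$T = 11664$ ($T = \left(-111 + 3\right)^{2} = \left(-108\right)^{2} = 11664$)
$D = \frac{13226}{4101}$ ($D = - \frac{13226}{-4101} = \left(-13226\right) \left(- \frac{1}{4101}\right) = \frac{13226}{4101} \approx 3.2251$)
$N = - \frac{3726886}{1367}$ ($N = - 3 \left(\left(-8669 + 9581\right) - \frac{13226}{4101}\right) = - 3 \left(912 - \frac{13226}{4101}\right) = \left(-3\right) \frac{3726886}{4101} = - \frac{3726886}{1367} \approx -2726.3$)
$\left(-32534 + T\right) \left(H{\left(-143 \right)} + N\right) = \left(-32534 + 11664\right) \left(90 - \frac{3726886}{1367}\right) = \left(-20870\right) \left(- \frac{3603856}{1367}\right) = \frac{75212474720}{1367}$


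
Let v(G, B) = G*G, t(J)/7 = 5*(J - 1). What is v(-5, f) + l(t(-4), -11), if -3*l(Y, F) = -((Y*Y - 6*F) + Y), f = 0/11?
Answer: 10197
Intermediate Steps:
f = 0 (f = 0*(1/11) = 0)
t(J) = -35 + 35*J (t(J) = 7*(5*(J - 1)) = 7*(5*(-1 + J)) = 7*(-5 + 5*J) = -35 + 35*J)
v(G, B) = G²
l(Y, F) = -2*F + Y/3 + Y²/3 (l(Y, F) = -(-1)*((Y*Y - 6*F) + Y)/3 = -(-1)*((Y² - 6*F) + Y)/3 = -(-1)*(Y + Y² - 6*F)/3 = -(-Y - Y² + 6*F)/3 = -2*F + Y/3 + Y²/3)
v(-5, f) + l(t(-4), -11) = (-5)² + (-2*(-11) + (-35 + 35*(-4))/3 + (-35 + 35*(-4))²/3) = 25 + (22 + (-35 - 140)/3 + (-35 - 140)²/3) = 25 + (22 + (⅓)*(-175) + (⅓)*(-175)²) = 25 + (22 - 175/3 + (⅓)*30625) = 25 + (22 - 175/3 + 30625/3) = 25 + 10172 = 10197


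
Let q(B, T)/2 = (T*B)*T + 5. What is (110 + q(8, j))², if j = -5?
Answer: 270400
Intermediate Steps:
q(B, T) = 10 + 2*B*T² (q(B, T) = 2*((T*B)*T + 5) = 2*((B*T)*T + 5) = 2*(B*T² + 5) = 2*(5 + B*T²) = 10 + 2*B*T²)
(110 + q(8, j))² = (110 + (10 + 2*8*(-5)²))² = (110 + (10 + 2*8*25))² = (110 + (10 + 400))² = (110 + 410)² = 520² = 270400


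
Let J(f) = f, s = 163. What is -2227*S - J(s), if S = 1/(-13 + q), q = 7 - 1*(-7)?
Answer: -2390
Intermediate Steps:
q = 14 (q = 7 + 7 = 14)
S = 1 (S = 1/(-13 + 14) = 1/1 = 1)
-2227*S - J(s) = -2227*1 - 1*163 = -2227 - 163 = -2390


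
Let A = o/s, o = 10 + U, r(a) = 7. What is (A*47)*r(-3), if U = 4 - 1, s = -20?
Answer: -4277/20 ≈ -213.85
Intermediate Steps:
U = 3
o = 13 (o = 10 + 3 = 13)
A = -13/20 (A = 13/(-20) = 13*(-1/20) = -13/20 ≈ -0.65000)
(A*47)*r(-3) = -13/20*47*7 = -611/20*7 = -4277/20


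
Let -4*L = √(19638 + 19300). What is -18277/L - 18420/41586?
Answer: -3070/6931 + 36554*√38938/19469 ≈ 370.05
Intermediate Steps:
L = -√38938/4 (L = -√(19638 + 19300)/4 = -√38938/4 ≈ -49.332)
-18277/L - 18420/41586 = -18277*(-2*√38938/19469) - 18420/41586 = -(-36554)*√38938/19469 - 18420*1/41586 = 36554*√38938/19469 - 3070/6931 = -3070/6931 + 36554*√38938/19469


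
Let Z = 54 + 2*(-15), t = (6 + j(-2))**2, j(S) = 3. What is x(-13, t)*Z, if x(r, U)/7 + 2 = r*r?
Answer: 28056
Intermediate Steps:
t = 81 (t = (6 + 3)**2 = 9**2 = 81)
Z = 24 (Z = 54 - 30 = 24)
x(r, U) = -14 + 7*r**2 (x(r, U) = -14 + 7*(r*r) = -14 + 7*r**2)
x(-13, t)*Z = (-14 + 7*(-13)**2)*24 = (-14 + 7*169)*24 = (-14 + 1183)*24 = 1169*24 = 28056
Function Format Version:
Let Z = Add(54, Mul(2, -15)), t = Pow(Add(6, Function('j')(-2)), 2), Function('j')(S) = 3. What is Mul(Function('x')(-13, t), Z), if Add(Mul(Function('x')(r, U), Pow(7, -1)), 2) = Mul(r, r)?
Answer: 28056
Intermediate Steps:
t = 81 (t = Pow(Add(6, 3), 2) = Pow(9, 2) = 81)
Z = 24 (Z = Add(54, -30) = 24)
Function('x')(r, U) = Add(-14, Mul(7, Pow(r, 2))) (Function('x')(r, U) = Add(-14, Mul(7, Mul(r, r))) = Add(-14, Mul(7, Pow(r, 2))))
Mul(Function('x')(-13, t), Z) = Mul(Add(-14, Mul(7, Pow(-13, 2))), 24) = Mul(Add(-14, Mul(7, 169)), 24) = Mul(Add(-14, 1183), 24) = Mul(1169, 24) = 28056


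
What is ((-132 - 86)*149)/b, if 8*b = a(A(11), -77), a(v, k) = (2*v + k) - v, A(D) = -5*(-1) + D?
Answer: 259856/61 ≈ 4259.9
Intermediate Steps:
A(D) = 5 + D
a(v, k) = k + v (a(v, k) = (k + 2*v) - v = k + v)
b = -61/8 (b = (-77 + (5 + 11))/8 = (-77 + 16)/8 = (⅛)*(-61) = -61/8 ≈ -7.6250)
((-132 - 86)*149)/b = ((-132 - 86)*149)/(-61/8) = -218*149*(-8/61) = -32482*(-8/61) = 259856/61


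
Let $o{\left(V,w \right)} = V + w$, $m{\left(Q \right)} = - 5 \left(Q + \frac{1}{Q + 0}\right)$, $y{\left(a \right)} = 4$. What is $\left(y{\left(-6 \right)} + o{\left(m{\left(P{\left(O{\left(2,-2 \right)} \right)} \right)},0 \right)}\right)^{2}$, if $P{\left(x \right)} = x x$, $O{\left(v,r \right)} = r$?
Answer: $\frac{4761}{16} \approx 297.56$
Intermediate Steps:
$P{\left(x \right)} = x^{2}$
$m{\left(Q \right)} = - 5 Q - \frac{5}{Q}$ ($m{\left(Q \right)} = - 5 \left(Q + \frac{1}{Q}\right) = - 5 Q - \frac{5}{Q}$)
$\left(y{\left(-6 \right)} + o{\left(m{\left(P{\left(O{\left(2,-2 \right)} \right)} \right)},0 \right)}\right)^{2} = \left(4 + \left(\left(- 5 \left(-2\right)^{2} - \frac{5}{\left(-2\right)^{2}}\right) + 0\right)\right)^{2} = \left(4 + \left(\left(\left(-5\right) 4 - \frac{5}{4}\right) + 0\right)\right)^{2} = \left(4 + \left(\left(-20 - \frac{5}{4}\right) + 0\right)\right)^{2} = \left(4 + \left(- \frac{85}{4} + 0\right)\right)^{2} = \left(4 - \frac{85}{4}\right)^{2} = \left(- \frac{69}{4}\right)^{2} = \frac{4761}{16}$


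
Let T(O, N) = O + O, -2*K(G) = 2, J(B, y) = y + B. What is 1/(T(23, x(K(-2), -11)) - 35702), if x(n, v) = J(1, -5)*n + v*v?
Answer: -1/35656 ≈ -2.8046e-5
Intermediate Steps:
J(B, y) = B + y
K(G) = -1 (K(G) = -1/2*2 = -1)
x(n, v) = v**2 - 4*n (x(n, v) = (1 - 5)*n + v*v = -4*n + v**2 = v**2 - 4*n)
T(O, N) = 2*O
1/(T(23, x(K(-2), -11)) - 35702) = 1/(2*23 - 35702) = 1/(46 - 35702) = 1/(-35656) = -1/35656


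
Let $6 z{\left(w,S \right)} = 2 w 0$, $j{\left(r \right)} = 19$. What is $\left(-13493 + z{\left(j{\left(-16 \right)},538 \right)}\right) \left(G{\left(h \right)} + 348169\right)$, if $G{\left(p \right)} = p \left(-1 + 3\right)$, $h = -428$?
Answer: $-4686294309$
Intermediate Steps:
$z{\left(w,S \right)} = 0$ ($z{\left(w,S \right)} = \frac{2 w 0}{6} = \frac{1}{6} \cdot 0 = 0$)
$G{\left(p \right)} = 2 p$ ($G{\left(p \right)} = p 2 = 2 p$)
$\left(-13493 + z{\left(j{\left(-16 \right)},538 \right)}\right) \left(G{\left(h \right)} + 348169\right) = \left(-13493 + 0\right) \left(2 \left(-428\right) + 348169\right) = - 13493 \left(-856 + 348169\right) = \left(-13493\right) 347313 = -4686294309$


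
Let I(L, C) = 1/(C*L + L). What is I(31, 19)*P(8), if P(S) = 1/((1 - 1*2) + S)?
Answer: 1/4340 ≈ 0.00023041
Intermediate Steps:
P(S) = 1/(-1 + S) (P(S) = 1/((1 - 2) + S) = 1/(-1 + S))
I(L, C) = 1/(L + C*L)
I(31, 19)*P(8) = (1/(31*(1 + 19)))/(-1 + 8) = ((1/31)/20)/7 = ((1/31)*(1/20))*(⅐) = (1/620)*(⅐) = 1/4340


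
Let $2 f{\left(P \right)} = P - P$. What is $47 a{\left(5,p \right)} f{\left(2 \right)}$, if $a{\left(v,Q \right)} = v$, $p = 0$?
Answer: $0$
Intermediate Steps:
$f{\left(P \right)} = 0$ ($f{\left(P \right)} = \frac{P - P}{2} = \frac{1}{2} \cdot 0 = 0$)
$47 a{\left(5,p \right)} f{\left(2 \right)} = 47 \cdot 5 \cdot 0 = 235 \cdot 0 = 0$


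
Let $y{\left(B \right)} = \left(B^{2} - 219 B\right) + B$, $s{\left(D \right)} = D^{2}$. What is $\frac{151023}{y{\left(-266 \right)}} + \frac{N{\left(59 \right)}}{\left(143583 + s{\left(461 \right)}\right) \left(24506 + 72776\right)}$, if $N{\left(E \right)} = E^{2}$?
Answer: $\frac{93425288114293}{79643128945072} \approx 1.173$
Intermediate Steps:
$y{\left(B \right)} = B^{2} - 218 B$
$\frac{151023}{y{\left(-266 \right)}} + \frac{N{\left(59 \right)}}{\left(143583 + s{\left(461 \right)}\right) \left(24506 + 72776\right)} = \frac{151023}{\left(-266\right) \left(-218 - 266\right)} + \frac{59^{2}}{\left(143583 + 461^{2}\right) \left(24506 + 72776\right)} = \frac{151023}{\left(-266\right) \left(-484\right)} + \frac{3481}{\left(143583 + 212521\right) 97282} = \frac{151023}{128744} + \frac{3481}{356104 \cdot 97282} = 151023 \cdot \frac{1}{128744} + \frac{3481}{34642509328} = \frac{151023}{128744} + 3481 \cdot \frac{1}{34642509328} = \frac{151023}{128744} + \frac{3481}{34642509328} = \frac{93425288114293}{79643128945072}$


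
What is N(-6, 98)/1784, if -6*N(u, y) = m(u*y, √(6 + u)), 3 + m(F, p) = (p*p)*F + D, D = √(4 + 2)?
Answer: 1/3568 - √6/10704 ≈ 5.1430e-5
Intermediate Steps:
D = √6 ≈ 2.4495
m(F, p) = -3 + √6 + F*p² (m(F, p) = -3 + ((p*p)*F + √6) = -3 + (p²*F + √6) = -3 + (F*p² + √6) = -3 + (√6 + F*p²) = -3 + √6 + F*p²)
N(u, y) = ½ - √6/6 - u*y*(6 + u)/6 (N(u, y) = -(-3 + √6 + (u*y)*(√(6 + u))²)/6 = -(-3 + √6 + (u*y)*(6 + u))/6 = -(-3 + √6 + u*y*(6 + u))/6 = ½ - √6/6 - u*y*(6 + u)/6)
N(-6, 98)/1784 = (½ - √6/6 - ⅙*(-6)*98*(6 - 6))/1784 = (½ - √6/6 - ⅙*(-6)*98*0)*(1/1784) = (½ - √6/6 + 0)*(1/1784) = (½ - √6/6)*(1/1784) = 1/3568 - √6/10704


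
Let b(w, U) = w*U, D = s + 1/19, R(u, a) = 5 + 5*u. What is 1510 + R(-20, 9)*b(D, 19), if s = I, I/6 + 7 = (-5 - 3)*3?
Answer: 337145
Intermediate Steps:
I = -186 (I = -42 + 6*((-5 - 3)*3) = -42 + 6*(-8*3) = -42 + 6*(-24) = -42 - 144 = -186)
s = -186
D = -3533/19 (D = -186 + 1/19 = -3533/19 ≈ -185.95)
b(w, U) = U*w
1510 + R(-20, 9)*b(D, 19) = 1510 + (5 + 5*(-20))*(19*(-3533/19)) = 1510 + (5 - 100)*(-3533) = 1510 - 95*(-3533) = 1510 + 335635 = 337145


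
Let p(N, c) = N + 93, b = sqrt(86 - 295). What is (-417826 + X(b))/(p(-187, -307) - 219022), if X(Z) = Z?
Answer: 208913/109558 - I*sqrt(209)/219116 ≈ 1.9069 - 6.5978e-5*I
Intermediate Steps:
b = I*sqrt(209) (b = sqrt(-209) = I*sqrt(209) ≈ 14.457*I)
p(N, c) = 93 + N
(-417826 + X(b))/(p(-187, -307) - 219022) = (-417826 + I*sqrt(209))/((93 - 187) - 219022) = (-417826 + I*sqrt(209))/(-94 - 219022) = (-417826 + I*sqrt(209))/(-219116) = (-417826 + I*sqrt(209))*(-1/219116) = 208913/109558 - I*sqrt(209)/219116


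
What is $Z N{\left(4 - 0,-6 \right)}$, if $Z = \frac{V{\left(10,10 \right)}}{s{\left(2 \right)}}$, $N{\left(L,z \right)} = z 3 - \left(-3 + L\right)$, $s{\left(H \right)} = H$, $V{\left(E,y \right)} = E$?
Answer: $-95$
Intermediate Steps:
$N{\left(L,z \right)} = 3 - L + 3 z$ ($N{\left(L,z \right)} = 3 z - \left(-3 + L\right) = 3 - L + 3 z$)
$Z = 5$ ($Z = \frac{10}{2} = 10 \cdot \frac{1}{2} = 5$)
$Z N{\left(4 - 0,-6 \right)} = 5 \left(3 - \left(4 - 0\right) + 3 \left(-6\right)\right) = 5 \left(3 - \left(4 + 0\right) - 18\right) = 5 \left(3 - 4 - 18\right) = 5 \left(-19\right) = -95$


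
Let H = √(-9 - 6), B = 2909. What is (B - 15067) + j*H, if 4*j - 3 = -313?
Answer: -12158 - 155*I*√15/2 ≈ -12158.0 - 300.16*I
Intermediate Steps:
H = I*√15 (H = √(-15) = I*√15 ≈ 3.873*I)
j = -155/2 (j = ¾ + (¼)*(-313) = ¾ - 313/4 = -155/2 ≈ -77.500)
(B - 15067) + j*H = (2909 - 15067) - 155*I*√15/2 = -12158 - 155*I*√15/2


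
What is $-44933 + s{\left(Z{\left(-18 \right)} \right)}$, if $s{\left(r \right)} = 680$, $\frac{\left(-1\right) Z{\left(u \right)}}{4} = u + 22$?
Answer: $-44253$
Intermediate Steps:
$Z{\left(u \right)} = -88 - 4 u$ ($Z{\left(u \right)} = - 4 \left(u + 22\right) = - 4 \left(22 + u\right) = -88 - 4 u$)
$-44933 + s{\left(Z{\left(-18 \right)} \right)} = -44933 + 680 = -44253$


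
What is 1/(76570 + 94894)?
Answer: 1/171464 ≈ 5.8321e-6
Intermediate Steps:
1/(76570 + 94894) = 1/171464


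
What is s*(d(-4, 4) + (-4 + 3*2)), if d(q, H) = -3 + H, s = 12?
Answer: 36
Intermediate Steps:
s*(d(-4, 4) + (-4 + 3*2)) = 12*((-3 + 4) + (-4 + 3*2)) = 12*(1 + (-4 + 6)) = 12*(1 + 2) = 12*3 = 36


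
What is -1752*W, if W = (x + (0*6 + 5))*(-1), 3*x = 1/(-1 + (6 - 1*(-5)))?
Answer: 44092/5 ≈ 8818.4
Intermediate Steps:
x = 1/30 (x = 1/(3*(-1 + (6 - 1*(-5)))) = 1/(3*(-1 + (6 + 5))) = 1/(3*(-1 + 11)) = (⅓)/10 = (⅓)*(⅒) = 1/30 ≈ 0.033333)
W = -151/30 (W = (1/30 + (0*6 + 5))*(-1) = (1/30 + (0 + 5))*(-1) = (1/30 + 5)*(-1) = (151/30)*(-1) = -151/30 ≈ -5.0333)
-1752*W = -1752*(-151/30) = 44092/5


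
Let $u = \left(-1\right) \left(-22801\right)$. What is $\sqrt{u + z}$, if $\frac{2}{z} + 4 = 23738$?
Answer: $\frac{2 \sqrt{802741636689}}{11867} \approx 151.0$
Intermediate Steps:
$z = \frac{1}{11867}$ ($z = \frac{2}{-4 + 23738} = \frac{2}{23734} = 2 \cdot \frac{1}{23734} = \frac{1}{11867} \approx 8.4267 \cdot 10^{-5}$)
$u = 22801$
$\sqrt{u + z} = \sqrt{22801 + \frac{1}{11867}} = \sqrt{\frac{270579468}{11867}} = \frac{2 \sqrt{802741636689}}{11867}$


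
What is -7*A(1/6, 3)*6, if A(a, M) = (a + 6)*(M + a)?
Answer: -4921/6 ≈ -820.17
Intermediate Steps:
A(a, M) = (6 + a)*(M + a)
-7*A(1/6, 3)*6 = -7*((1/6)² + 6*3 + 6*(1/6) + 3*(1/6))*6 = -7*((1*(⅙))² + 18 + 6*(1*(⅙)) + 3*(1*(⅙)))*6 = -7*((⅙)² + 18 + 6*(⅙) + 3*(⅙))*6 = -7*(1/36 + 18 + 1 + ½)*6 = -7*703/36*6 = -4921/36*6 = -4921/6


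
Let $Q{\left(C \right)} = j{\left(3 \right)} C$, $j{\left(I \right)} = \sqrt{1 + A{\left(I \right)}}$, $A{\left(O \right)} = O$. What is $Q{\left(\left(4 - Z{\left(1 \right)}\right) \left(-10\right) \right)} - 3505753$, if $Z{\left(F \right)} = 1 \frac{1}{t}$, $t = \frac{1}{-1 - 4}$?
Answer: $-3505933$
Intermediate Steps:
$t = - \frac{1}{5}$ ($t = \frac{1}{-5} = - \frac{1}{5} \approx -0.2$)
$Z{\left(F \right)} = -5$ ($Z{\left(F \right)} = 1 \frac{1}{- \frac{1}{5}} = 1 \left(-5\right) = -5$)
$j{\left(I \right)} = \sqrt{1 + I}$
$Q{\left(C \right)} = 2 C$ ($Q{\left(C \right)} = \sqrt{1 + 3} C = \sqrt{4} C = 2 C$)
$Q{\left(\left(4 - Z{\left(1 \right)}\right) \left(-10\right) \right)} - 3505753 = 2 \left(4 - -5\right) \left(-10\right) - 3505753 = 2 \left(4 + 5\right) \left(-10\right) - 3505753 = 2 \cdot 9 \left(-10\right) - 3505753 = 2 \left(-90\right) - 3505753 = -180 - 3505753 = -3505933$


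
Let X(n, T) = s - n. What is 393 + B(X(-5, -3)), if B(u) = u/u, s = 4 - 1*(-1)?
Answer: 394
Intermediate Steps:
s = 5 (s = 4 + 1 = 5)
X(n, T) = 5 - n
B(u) = 1
393 + B(X(-5, -3)) = 393 + 1 = 394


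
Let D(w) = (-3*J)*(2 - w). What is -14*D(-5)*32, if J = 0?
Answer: 0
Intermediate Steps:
D(w) = 0 (D(w) = (-3*0)*(2 - w) = 0*(2 - w) = 0)
-14*D(-5)*32 = -14*0*32 = 0*32 = 0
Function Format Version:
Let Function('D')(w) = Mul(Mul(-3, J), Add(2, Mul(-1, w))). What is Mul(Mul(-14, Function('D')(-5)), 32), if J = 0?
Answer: 0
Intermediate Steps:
Function('D')(w) = 0 (Function('D')(w) = Mul(Mul(-3, 0), Add(2, Mul(-1, w))) = Mul(0, Add(2, Mul(-1, w))) = 0)
Mul(Mul(-14, Function('D')(-5)), 32) = Mul(Mul(-14, 0), 32) = Mul(0, 32) = 0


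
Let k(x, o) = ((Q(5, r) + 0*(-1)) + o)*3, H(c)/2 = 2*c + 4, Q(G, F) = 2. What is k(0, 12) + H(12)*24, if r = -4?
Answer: 1386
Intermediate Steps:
H(c) = 8 + 4*c (H(c) = 2*(2*c + 4) = 2*(4 + 2*c) = 8 + 4*c)
k(x, o) = 6 + 3*o (k(x, o) = ((2 + 0*(-1)) + o)*3 = ((2 + 0) + o)*3 = (2 + o)*3 = 6 + 3*o)
k(0, 12) + H(12)*24 = (6 + 3*12) + (8 + 4*12)*24 = (6 + 36) + (8 + 48)*24 = 42 + 56*24 = 42 + 1344 = 1386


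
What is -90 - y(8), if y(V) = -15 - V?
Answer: -67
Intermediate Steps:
-90 - y(8) = -90 - (-15 - 1*8) = -90 - (-15 - 8) = -90 - 1*(-23) = -90 + 23 = -67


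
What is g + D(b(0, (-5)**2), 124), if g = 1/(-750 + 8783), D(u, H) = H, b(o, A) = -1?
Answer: 996093/8033 ≈ 124.00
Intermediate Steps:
g = 1/8033 ≈ 0.00012449
g + D(b(0, (-5)**2), 124) = 1/8033 + 124 = 996093/8033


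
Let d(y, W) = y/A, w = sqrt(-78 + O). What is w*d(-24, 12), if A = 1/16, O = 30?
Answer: -1536*I*sqrt(3) ≈ -2660.4*I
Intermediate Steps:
w = 4*I*sqrt(3) (w = sqrt(-78 + 30) = sqrt(-48) = 4*I*sqrt(3) ≈ 6.9282*I)
A = 1/16 ≈ 0.062500
d(y, W) = 16*y (d(y, W) = y/(1/16) = y*16 = 16*y)
w*d(-24, 12) = (4*I*sqrt(3))*(16*(-24)) = (4*I*sqrt(3))*(-384) = -1536*I*sqrt(3)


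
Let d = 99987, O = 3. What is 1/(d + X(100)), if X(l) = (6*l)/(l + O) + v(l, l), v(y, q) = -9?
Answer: 103/10298334 ≈ 1.0002e-5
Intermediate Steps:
X(l) = -9 + 6*l/(3 + l) (X(l) = (6*l)/(l + 3) - 9 = (6*l)/(3 + l) - 9 = 6*l/(3 + l) - 9 = -9 + 6*l/(3 + l))
1/(d + X(100)) = 1/(99987 + 3*(-9 - 1*100)/(3 + 100)) = 1/(99987 + 3*(-9 - 100)/103) = 1/(99987 + 3*(1/103)*(-109)) = 1/(99987 - 327/103) = 1/(10298334/103) = 103/10298334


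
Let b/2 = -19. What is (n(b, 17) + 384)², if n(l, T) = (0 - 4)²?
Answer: 160000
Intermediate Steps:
b = -38 (b = 2*(-19) = -38)
n(l, T) = 16 (n(l, T) = (-4)² = 16)
(n(b, 17) + 384)² = (16 + 384)² = 400² = 160000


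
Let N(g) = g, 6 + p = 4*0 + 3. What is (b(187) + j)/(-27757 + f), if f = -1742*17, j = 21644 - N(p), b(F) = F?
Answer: -21834/57371 ≈ -0.38058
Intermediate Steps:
p = -3 (p = -6 + (4*0 + 3) = -6 + (0 + 3) = -6 + 3 = -3)
j = 21647 (j = 21644 - 1*(-3) = 21644 + 3 = 21647)
f = -29614
(b(187) + j)/(-27757 + f) = (187 + 21647)/(-27757 - 29614) = 21834/(-57371) = 21834*(-1/57371) = -21834/57371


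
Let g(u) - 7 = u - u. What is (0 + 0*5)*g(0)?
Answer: 0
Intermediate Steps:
g(u) = 7 (g(u) = 7 + (u - u) = 7 + 0 = 7)
(0 + 0*5)*g(0) = (0 + 0*5)*7 = (0 + 0)*7 = 0*7 = 0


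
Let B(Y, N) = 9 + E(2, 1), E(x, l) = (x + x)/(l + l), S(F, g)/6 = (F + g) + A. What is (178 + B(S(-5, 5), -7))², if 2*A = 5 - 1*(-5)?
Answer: 35721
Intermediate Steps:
A = 5 (A = (5 - 1*(-5))/2 = (5 + 5)/2 = (½)*10 = 5)
S(F, g) = 30 + 6*F + 6*g (S(F, g) = 6*((F + g) + 5) = 6*(5 + F + g) = 30 + 6*F + 6*g)
E(x, l) = x/l (E(x, l) = (2*x)/((2*l)) = (2*x)*(1/(2*l)) = x/l)
B(Y, N) = 11 (B(Y, N) = 9 + 2/1 = 9 + 2*1 = 9 + 2 = 11)
(178 + B(S(-5, 5), -7))² = (178 + 11)² = 189² = 35721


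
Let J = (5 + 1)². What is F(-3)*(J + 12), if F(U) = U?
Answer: -144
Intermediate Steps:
J = 36 (J = 6² = 36)
F(-3)*(J + 12) = -3*(36 + 12) = -3*48 = -144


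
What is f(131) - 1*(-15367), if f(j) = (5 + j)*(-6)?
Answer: 14551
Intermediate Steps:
f(j) = -30 - 6*j
f(131) - 1*(-15367) = (-30 - 6*131) - 1*(-15367) = (-30 - 786) + 15367 = -816 + 15367 = 14551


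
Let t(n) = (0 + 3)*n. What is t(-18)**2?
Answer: 2916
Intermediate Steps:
t(n) = 3*n
t(-18)**2 = (3*(-18))**2 = (-54)**2 = 2916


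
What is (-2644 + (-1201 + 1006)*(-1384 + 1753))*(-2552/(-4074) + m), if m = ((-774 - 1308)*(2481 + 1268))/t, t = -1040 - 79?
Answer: -56485880783890/108543 ≈ -5.2040e+8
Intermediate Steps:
t = -1119
m = 2601806/373 (m = ((-774 - 1308)*(2481 + 1268))/(-1119) = -2082*3749*(-1/1119) = -7805418*(-1/1119) = 2601806/373 ≈ 6975.4)
(-2644 + (-1201 + 1006)*(-1384 + 1753))*(-2552/(-4074) + m) = (-2644 + (-1201 + 1006)*(-1384 + 1753))*(-2552/(-4074) + 2601806/373) = (-2644 - 195*369)*(-2552*(-1/4074) + 2601806/373) = (-2644 - 71955)*(1276/2037 + 2601806/373) = -74599*5300354770/759801 = -56485880783890/108543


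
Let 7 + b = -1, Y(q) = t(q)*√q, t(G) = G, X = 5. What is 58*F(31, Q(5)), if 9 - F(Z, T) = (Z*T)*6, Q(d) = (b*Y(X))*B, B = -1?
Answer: 522 - 431520*√5 ≈ -9.6439e+5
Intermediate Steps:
Y(q) = q^(3/2) (Y(q) = q*√q = q^(3/2))
b = -8 (b = -7 - 1 = -8)
Q(d) = 40*√5 (Q(d) = -40*√5*(-1) = 40*√5)
F(Z, T) = 9 - 6*T*Z (F(Z, T) = 9 - Z*T*6 = 9 - T*Z*6 = 9 - 6*T*Z)
58*F(31, Q(5)) = 58*(9 - 6*40*√5*31) = 58*(9 - 7440*√5) = 522 - 431520*√5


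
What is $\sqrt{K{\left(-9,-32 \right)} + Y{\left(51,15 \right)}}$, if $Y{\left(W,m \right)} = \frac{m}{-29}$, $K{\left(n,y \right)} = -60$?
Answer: $\frac{3 i \sqrt{5655}}{29} \approx 7.7793 i$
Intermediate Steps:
$Y{\left(W,m \right)} = - \frac{m}{29}$ ($Y{\left(W,m \right)} = m \left(- \frac{1}{29}\right) = - \frac{m}{29}$)
$\sqrt{K{\left(-9,-32 \right)} + Y{\left(51,15 \right)}} = \sqrt{-60 - \frac{15}{29}} = \sqrt{- \frac{1755}{29}} = \frac{3 i \sqrt{5655}}{29}$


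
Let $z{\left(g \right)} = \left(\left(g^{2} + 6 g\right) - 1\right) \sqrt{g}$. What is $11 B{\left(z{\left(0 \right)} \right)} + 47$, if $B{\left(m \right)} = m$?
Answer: $47$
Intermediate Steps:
$z{\left(g \right)} = \sqrt{g} \left(-1 + g^{2} + 6 g\right)$ ($z{\left(g \right)} = \left(-1 + g^{2} + 6 g\right) \sqrt{g} = \sqrt{g} \left(-1 + g^{2} + 6 g\right)$)
$11 B{\left(z{\left(0 \right)} \right)} + 47 = 11 \sqrt{0} \left(-1 + 0^{2} + 6 \cdot 0\right) + 47 = 11 \cdot 0 \left(-1 + 0 + 0\right) + 47 = 11 \cdot 0 \left(-1\right) + 47 = 11 \cdot 0 + 47 = 0 + 47 = 47$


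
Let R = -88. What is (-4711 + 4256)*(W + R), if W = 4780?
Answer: -2134860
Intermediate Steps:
(-4711 + 4256)*(W + R) = (-4711 + 4256)*(4780 - 88) = -455*4692 = -2134860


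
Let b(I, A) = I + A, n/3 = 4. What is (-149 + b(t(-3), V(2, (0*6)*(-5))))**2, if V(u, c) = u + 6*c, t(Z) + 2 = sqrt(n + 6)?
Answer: 22219 - 894*sqrt(2) ≈ 20955.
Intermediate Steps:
n = 12 (n = 3*4 = 12)
t(Z) = -2 + 3*sqrt(2) (t(Z) = -2 + sqrt(12 + 6) = -2 + sqrt(18) = -2 + 3*sqrt(2))
b(I, A) = A + I
(-149 + b(t(-3), V(2, (0*6)*(-5))))**2 = (-149 + ((2 + 6*((0*6)*(-5))) + (-2 + 3*sqrt(2))))**2 = (-149 + ((2 + 6*(0*(-5))) + (-2 + 3*sqrt(2))))**2 = (-149 + ((2 + 6*0) + (-2 + 3*sqrt(2))))**2 = (-149 + ((2 + 0) + (-2 + 3*sqrt(2))))**2 = (-149 + (2 + (-2 + 3*sqrt(2))))**2 = (-149 + 3*sqrt(2))**2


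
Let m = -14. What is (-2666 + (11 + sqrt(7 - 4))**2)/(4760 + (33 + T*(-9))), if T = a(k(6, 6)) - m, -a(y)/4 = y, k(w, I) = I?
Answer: -2542/4883 + 22*sqrt(3)/4883 ≈ -0.51278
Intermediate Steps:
a(y) = -4*y
T = -10 (T = -4*6 - 1*(-14) = -24 + 14 = -10)
(-2666 + (11 + sqrt(7 - 4))**2)/(4760 + (33 + T*(-9))) = (-2666 + (11 + sqrt(7 - 4))**2)/(4760 + (33 - 10*(-9))) = (-2666 + (11 + sqrt(3))**2)/(4760 + (33 + 90)) = (-2666 + (11 + sqrt(3))**2)/(4760 + 123) = (-2666 + (11 + sqrt(3))**2)/4883 = (-2666 + (11 + sqrt(3))**2)*(1/4883) = -2666/4883 + (11 + sqrt(3))**2/4883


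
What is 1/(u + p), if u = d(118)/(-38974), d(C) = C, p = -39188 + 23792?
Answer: -19487/300021911 ≈ -6.4952e-5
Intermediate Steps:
p = -15396
u = -59/19487 (u = 118/(-38974) = 118*(-1/38974) = -59/19487 ≈ -0.0030277)
1/(u + p) = 1/(-59/19487 - 15396) = 1/(-300021911/19487) = -19487/300021911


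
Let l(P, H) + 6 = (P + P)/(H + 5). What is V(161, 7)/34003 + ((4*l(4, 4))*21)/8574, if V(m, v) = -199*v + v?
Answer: -39723278/437312583 ≈ -0.090835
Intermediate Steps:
l(P, H) = -6 + 2*P/(5 + H) (l(P, H) = -6 + (P + P)/(H + 5) = -6 + (2*P)/(5 + H) = -6 + 2*P/(5 + H))
V(m, v) = -198*v
V(161, 7)/34003 + ((4*l(4, 4))*21)/8574 = -198*7/34003 + ((4*(2*(-15 + 4 - 3*4)/(5 + 4)))*21)/8574 = -1386*1/34003 + ((4*(2*(-15 + 4 - 12)/9))*21)*(1/8574) = -1386/34003 + ((4*(2*(⅑)*(-23)))*21)*(1/8574) = -1386/34003 + ((4*(-46/9))*21)*(1/8574) = -1386/34003 - 184/9*21*(1/8574) = -1386/34003 - 1288/3*1/8574 = -1386/34003 - 644/12861 = -39723278/437312583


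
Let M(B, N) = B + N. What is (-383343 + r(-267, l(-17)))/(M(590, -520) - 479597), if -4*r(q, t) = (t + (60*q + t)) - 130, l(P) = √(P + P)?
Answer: 758611/959054 + I*√34/959054 ≈ 0.791 + 6.0799e-6*I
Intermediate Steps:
l(P) = √2*√P (l(P) = √(2*P) = √2*√P)
r(q, t) = 65/2 - 15*q - t/2 (r(q, t) = -((t + (60*q + t)) - 130)/4 = -((t + (t + 60*q)) - 130)/4 = -((2*t + 60*q) - 130)/4 = -(-130 + 2*t + 60*q)/4 = 65/2 - 15*q - t/2)
(-383343 + r(-267, l(-17)))/(M(590, -520) - 479597) = (-383343 + (65/2 - 15*(-267) - √2*√(-17)/2))/((590 - 520) - 479597) = (-383343 + (65/2 + 4005 - √2*I*√17/2))/(70 - 479597) = (-383343 + (65/2 + 4005 - I*√34/2))/(-479527) = (-383343 + (65/2 + 4005 - I*√34/2))*(-1/479527) = (-383343 + (8075/2 - I*√34/2))*(-1/479527) = (-758611/2 - I*√34/2)*(-1/479527) = 758611/959054 + I*√34/959054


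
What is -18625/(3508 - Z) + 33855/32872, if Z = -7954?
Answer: -112097495/188389432 ≈ -0.59503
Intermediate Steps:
-18625/(3508 - Z) + 33855/32872 = -18625/(3508 - 1*(-7954)) + 33855/32872 = -18625/(3508 + 7954) + 33855*(1/32872) = -18625/11462 + 33855/32872 = -112097495/188389432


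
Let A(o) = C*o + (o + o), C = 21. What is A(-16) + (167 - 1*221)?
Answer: -422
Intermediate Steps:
A(o) = 23*o (A(o) = 21*o + (o + o) = 21*o + 2*o = 23*o)
A(-16) + (167 - 1*221) = 23*(-16) + (167 - 1*221) = -368 + (167 - 221) = -368 - 54 = -422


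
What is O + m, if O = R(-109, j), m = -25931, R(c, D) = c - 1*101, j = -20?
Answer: -26141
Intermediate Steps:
R(c, D) = -101 + c (R(c, D) = c - 101 = -101 + c)
O = -210 (O = -101 - 109 = -210)
O + m = -210 - 25931 = -26141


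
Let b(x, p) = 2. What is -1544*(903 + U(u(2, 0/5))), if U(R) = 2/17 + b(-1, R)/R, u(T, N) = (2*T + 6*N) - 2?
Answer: -23731280/17 ≈ -1.3960e+6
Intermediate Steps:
u(T, N) = -2 + 2*T + 6*N
U(R) = 2/17 + 2/R
-1544*(903 + U(u(2, 0/5))) = -1544*(903 + (2/17 + 2/(-2 + 2*2 + 6*(0/5)))) = -1544*(903 + (2/17 + 2/(-2 + 4 + 6*(0*(⅕))))) = -1544*(903 + (2/17 + 2/(-2 + 4 + 6*0))) = -1544*(903 + (2/17 + 2/(-2 + 4 + 0))) = -1544*(903 + (2/17 + 2/2)) = -1544*(903 + (2/17 + 2*(½))) = -1544*(903 + (2/17 + 1)) = -1544*(903 + 19/17) = -1544*15370/17 = -23731280/17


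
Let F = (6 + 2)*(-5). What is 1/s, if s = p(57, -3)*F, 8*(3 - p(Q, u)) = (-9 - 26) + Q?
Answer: -1/10 ≈ -0.10000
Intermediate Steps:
F = -40 (F = 8*(-5) = -40)
p(Q, u) = 59/8 - Q/8 (p(Q, u) = 3 - ((-9 - 26) + Q)/8 = 3 - (-35 + Q)/8 = 3 + (35/8 - Q/8) = 59/8 - Q/8)
s = -10 (s = (59/8 - 1/8*57)*(-40) = (59/8 - 57/8)*(-40) = (1/4)*(-40) = -10)
1/s = 1/(-10) = -1/10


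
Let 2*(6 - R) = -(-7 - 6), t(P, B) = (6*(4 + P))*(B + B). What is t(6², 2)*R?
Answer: -480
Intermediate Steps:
t(P, B) = 2*B*(24 + 6*P) (t(P, B) = (24 + 6*P)*(2*B) = 2*B*(24 + 6*P))
R = -½ (R = 6 - (-1)*(-7 - 6)/2 = 6 - (-1)*(-13)/2 = 6 - ½*13 = 6 - 13/2 = -½ ≈ -0.50000)
t(6², 2)*R = (12*2*(4 + 6²))*(-½) = (12*2*(4 + 36))*(-½) = (12*2*40)*(-½) = 960*(-½) = -480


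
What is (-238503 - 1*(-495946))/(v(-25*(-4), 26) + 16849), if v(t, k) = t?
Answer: 257443/16949 ≈ 15.189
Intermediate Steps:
(-238503 - 1*(-495946))/(v(-25*(-4), 26) + 16849) = (-238503 - 1*(-495946))/(-25*(-4) + 16849) = (-238503 + 495946)/(100 + 16849) = 257443/16949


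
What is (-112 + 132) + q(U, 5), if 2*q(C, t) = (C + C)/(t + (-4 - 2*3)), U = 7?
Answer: 93/5 ≈ 18.600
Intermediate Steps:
q(C, t) = C/(-10 + t) (q(C, t) = ((C + C)/(t + (-4 - 2*3)))/2 = ((2*C)/(t + (-4 - 6)))/2 = ((2*C)/(t - 10))/2 = ((2*C)/(-10 + t))/2 = (2*C/(-10 + t))/2 = C/(-10 + t))
(-112 + 132) + q(U, 5) = (-112 + 132) + 7/(-10 + 5) = 20 + 7/(-5) = 20 + 7*(-⅕) = 20 - 7/5 = 93/5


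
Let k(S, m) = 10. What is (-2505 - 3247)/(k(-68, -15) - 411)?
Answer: 5752/401 ≈ 14.344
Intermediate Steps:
(-2505 - 3247)/(k(-68, -15) - 411) = (-2505 - 3247)/(10 - 411) = -5752/(-401) = -5752*(-1/401) = 5752/401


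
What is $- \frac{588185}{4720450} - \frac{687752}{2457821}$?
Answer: $- \frac{938430474657}{2320404227890} \approx -0.40443$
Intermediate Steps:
$- \frac{588185}{4720450} - \frac{687752}{2457821} = \left(-588185\right) \frac{1}{4720450} - \frac{687752}{2457821} = - \frac{117637}{944090} - \frac{687752}{2457821} = - \frac{938430474657}{2320404227890}$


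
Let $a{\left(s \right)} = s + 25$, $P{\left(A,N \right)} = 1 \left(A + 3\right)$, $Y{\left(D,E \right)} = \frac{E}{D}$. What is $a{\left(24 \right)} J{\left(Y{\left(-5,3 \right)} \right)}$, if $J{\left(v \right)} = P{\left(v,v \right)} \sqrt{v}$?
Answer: $\frac{588 i \sqrt{15}}{25} \approx 91.093 i$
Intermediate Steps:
$P{\left(A,N \right)} = 3 + A$ ($P{\left(A,N \right)} = 1 \left(3 + A\right) = 3 + A$)
$J{\left(v \right)} = \sqrt{v} \left(3 + v\right)$ ($J{\left(v \right)} = \left(3 + v\right) \sqrt{v} = \sqrt{v} \left(3 + v\right)$)
$a{\left(s \right)} = 25 + s$
$a{\left(24 \right)} J{\left(Y{\left(-5,3 \right)} \right)} = \left(25 + 24\right) \sqrt{\frac{3}{-5}} \left(3 + \frac{3}{-5}\right) = 49 \sqrt{3 \left(- \frac{1}{5}\right)} \left(3 + 3 \left(- \frac{1}{5}\right)\right) = 49 \sqrt{- \frac{3}{5}} \left(3 - \frac{3}{5}\right) = 49 \frac{i \sqrt{15}}{5} \cdot \frac{12}{5} = 49 \frac{12 i \sqrt{15}}{25} = \frac{588 i \sqrt{15}}{25}$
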